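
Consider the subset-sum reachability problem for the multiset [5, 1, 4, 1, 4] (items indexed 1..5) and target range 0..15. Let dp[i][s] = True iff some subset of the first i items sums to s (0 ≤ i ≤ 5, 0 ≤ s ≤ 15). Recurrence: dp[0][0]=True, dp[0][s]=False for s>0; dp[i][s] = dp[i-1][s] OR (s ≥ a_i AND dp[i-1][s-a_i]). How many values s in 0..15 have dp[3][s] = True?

i\s   0   1   2   3   4   5   6   7   8   9  10  11  12  13  14  15
  0   T   F   F   F   F   F   F   F   F   F   F   F   F   F   F   F
  1   T   F   F   F   F   T   F   F   F   F   F   F   F   F   F   F
  2   T   T   F   F   F   T   T   F   F   F   F   F   F   F   F   F
  3   T   T   F   F   T   T   T   F   F   T   T   F   F   F   F   F
  4   T   T   T   F   T   T   T   T   F   T   T   T   F   F   F   F
  5   T   T   T   F   T   T   T   T   T   T   T   T   F   T   T   T

7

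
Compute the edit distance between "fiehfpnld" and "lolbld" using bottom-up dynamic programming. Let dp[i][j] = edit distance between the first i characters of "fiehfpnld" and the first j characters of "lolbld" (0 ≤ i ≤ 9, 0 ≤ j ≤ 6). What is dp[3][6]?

6

   ''  l  o  l  b  l  d
''  0  1  2  3  4  5  6
 f  1  1  2  3  4  5  6
 i  2  2  2  3  4  5  6
 e  3  3  3  3  4  5  6
 h  4  4  4  4  4  5  6
 f  5  5  5  5  5  5  6
 p  6  6  6  6  6  6  6
 n  7  7  7  7  7  7  7
 l  8  7  8  7  8  7  8
 d  9  8  8  8  8  8  7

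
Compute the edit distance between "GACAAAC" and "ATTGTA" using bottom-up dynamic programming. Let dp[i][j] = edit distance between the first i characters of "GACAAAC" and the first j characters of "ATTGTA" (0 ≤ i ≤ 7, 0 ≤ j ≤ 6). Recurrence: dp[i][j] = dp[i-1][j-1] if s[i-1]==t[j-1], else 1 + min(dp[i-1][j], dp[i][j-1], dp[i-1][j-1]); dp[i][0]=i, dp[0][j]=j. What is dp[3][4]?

4

   ''  A  T  T  G  T  A
''  0  1  2  3  4  5  6
 G  1  1  2  3  3  4  5
 A  2  1  2  3  4  4  4
 C  3  2  2  3  4  5  5
 A  4  3  3  3  4  5  5
 A  5  4  4  4  4  5  5
 A  6  5  5  5  5  5  5
 C  7  6  6  6  6  6  6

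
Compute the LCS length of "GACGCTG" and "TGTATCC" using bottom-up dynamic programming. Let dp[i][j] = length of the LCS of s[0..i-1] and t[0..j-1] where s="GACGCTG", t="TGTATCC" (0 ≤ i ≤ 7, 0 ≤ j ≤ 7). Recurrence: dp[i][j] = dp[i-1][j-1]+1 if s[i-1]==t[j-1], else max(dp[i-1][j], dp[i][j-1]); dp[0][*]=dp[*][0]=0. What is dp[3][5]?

   ''  T  G  T  A  T  C  C
''  0  0  0  0  0  0  0  0
 G  0  0  1  1  1  1  1  1
 A  0  0  1  1  2  2  2  2
 C  0  0  1  1  2  2  3  3
 G  0  0  1  1  2  2  3  3
 C  0  0  1  1  2  2  3  4
 T  0  1  1  2  2  3  3  4
 G  0  1  2  2  2  3  3  4

2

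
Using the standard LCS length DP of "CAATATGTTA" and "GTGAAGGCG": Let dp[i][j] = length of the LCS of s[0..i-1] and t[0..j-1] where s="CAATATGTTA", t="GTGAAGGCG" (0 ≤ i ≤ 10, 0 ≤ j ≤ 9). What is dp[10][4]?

   ''  G  T  G  A  A  G  G  C  G
''  0  0  0  0  0  0  0  0  0  0
 C  0  0  0  0  0  0  0  0  1  1
 A  0  0  0  0  1  1  1  1  1  1
 A  0  0  0  0  1  2  2  2  2  2
 T  0  0  1  1  1  2  2  2  2  2
 A  0  0  1  1  2  2  2  2  2  2
 T  0  0  1  1  2  2  2  2  2  2
 G  0  1  1  2  2  2  3  3  3  3
 T  0  1  2  2  2  2  3  3  3  3
 T  0  1  2  2  2  2  3  3  3  3
 A  0  1  2  2  3  3  3  3  3  3

3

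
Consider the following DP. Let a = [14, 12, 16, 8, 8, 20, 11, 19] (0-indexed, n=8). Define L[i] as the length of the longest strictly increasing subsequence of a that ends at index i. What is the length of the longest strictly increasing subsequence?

   i    0    1    2    3    4    5    6    7
a[i]   14   12   16    8    8   20   11   19
L[i]    1    1    2    1    1    3    2    3

3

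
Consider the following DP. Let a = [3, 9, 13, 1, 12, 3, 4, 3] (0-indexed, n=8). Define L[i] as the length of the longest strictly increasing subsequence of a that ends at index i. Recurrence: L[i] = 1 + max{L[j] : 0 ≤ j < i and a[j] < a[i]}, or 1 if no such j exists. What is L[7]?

2

   i    0    1    2    3    4    5    6    7
a[i]    3    9   13    1   12    3    4    3
L[i]    1    2    3    1    3    2    3    2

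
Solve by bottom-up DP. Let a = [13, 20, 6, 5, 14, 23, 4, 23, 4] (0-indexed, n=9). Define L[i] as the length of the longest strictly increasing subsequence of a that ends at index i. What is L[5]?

3

   i    0    1    2    3    4    5    6    7    8
a[i]   13   20    6    5   14   23    4   23    4
L[i]    1    2    1    1    2    3    1    3    1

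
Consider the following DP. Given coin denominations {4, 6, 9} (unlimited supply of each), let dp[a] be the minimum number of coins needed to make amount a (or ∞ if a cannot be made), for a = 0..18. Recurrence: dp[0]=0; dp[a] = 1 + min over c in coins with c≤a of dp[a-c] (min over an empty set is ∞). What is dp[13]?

 a  0  1  2  3  4  5  6  7  8  9 10 11 12 13 14 15 16 17 18
dp  0  -  -  -  1  -  1  -  2  1  2  -  2  2  3  2  3  3  2
(- denotes ∞ / unreachable)

2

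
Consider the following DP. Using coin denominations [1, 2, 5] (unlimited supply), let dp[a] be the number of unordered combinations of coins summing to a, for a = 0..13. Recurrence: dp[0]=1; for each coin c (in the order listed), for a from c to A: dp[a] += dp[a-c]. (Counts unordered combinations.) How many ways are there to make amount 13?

after  coin     0     1     2     3     4     5     6     7     8     9    10    11    12    13
          1     1     1     1     1     1     1     1     1     1     1     1     1     1     1
          2     1     1     2     2     3     3     4     4     5     5     6     6     7     7
          5     1     1     2     2     3     4     5     6     7     8    10    11    13    14

14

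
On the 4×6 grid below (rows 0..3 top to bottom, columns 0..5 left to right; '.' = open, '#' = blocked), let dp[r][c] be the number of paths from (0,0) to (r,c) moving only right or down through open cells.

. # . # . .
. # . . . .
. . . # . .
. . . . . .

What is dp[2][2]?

r\c   0   1   2   3   4   5
  0   1   0   0   0   0   0
  1   1   0   0   0   0   0
  2   1   1   1   0   0   0
  3   1   2   3   3   3   3

1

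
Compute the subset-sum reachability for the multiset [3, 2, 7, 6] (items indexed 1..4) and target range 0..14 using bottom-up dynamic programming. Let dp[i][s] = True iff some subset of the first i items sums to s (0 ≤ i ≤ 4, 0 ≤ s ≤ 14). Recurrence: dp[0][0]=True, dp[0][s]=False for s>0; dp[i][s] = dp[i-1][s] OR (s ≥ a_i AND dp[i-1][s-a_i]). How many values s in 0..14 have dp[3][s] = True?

8

i\s   0   1   2   3   4   5   6   7   8   9  10  11  12  13  14
  0   T   F   F   F   F   F   F   F   F   F   F   F   F   F   F
  1   T   F   F   T   F   F   F   F   F   F   F   F   F   F   F
  2   T   F   T   T   F   T   F   F   F   F   F   F   F   F   F
  3   T   F   T   T   F   T   F   T   F   T   T   F   T   F   F
  4   T   F   T   T   F   T   T   T   T   T   T   T   T   T   F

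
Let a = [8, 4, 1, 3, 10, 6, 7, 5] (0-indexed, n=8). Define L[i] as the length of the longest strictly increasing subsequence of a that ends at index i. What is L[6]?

   i    0    1    2    3    4    5    6    7
a[i]    8    4    1    3   10    6    7    5
L[i]    1    1    1    2    3    3    4    3

4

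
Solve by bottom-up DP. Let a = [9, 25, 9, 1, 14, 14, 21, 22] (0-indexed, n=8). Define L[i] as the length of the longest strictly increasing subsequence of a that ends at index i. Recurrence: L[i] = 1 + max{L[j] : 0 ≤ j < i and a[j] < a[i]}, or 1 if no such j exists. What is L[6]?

3

   i    0    1    2    3    4    5    6    7
a[i]    9   25    9    1   14   14   21   22
L[i]    1    2    1    1    2    2    3    4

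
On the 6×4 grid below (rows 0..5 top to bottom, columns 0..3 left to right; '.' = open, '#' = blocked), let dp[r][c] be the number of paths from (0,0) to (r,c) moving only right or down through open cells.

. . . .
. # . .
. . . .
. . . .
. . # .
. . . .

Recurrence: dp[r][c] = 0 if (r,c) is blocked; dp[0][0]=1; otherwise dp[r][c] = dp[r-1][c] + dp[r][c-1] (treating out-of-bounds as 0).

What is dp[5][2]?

4

r\c   0   1   2   3
  0   1   1   1   1
  1   1   0   1   2
  2   1   1   2   4
  3   1   2   4   8
  4   1   3   0   8
  5   1   4   4  12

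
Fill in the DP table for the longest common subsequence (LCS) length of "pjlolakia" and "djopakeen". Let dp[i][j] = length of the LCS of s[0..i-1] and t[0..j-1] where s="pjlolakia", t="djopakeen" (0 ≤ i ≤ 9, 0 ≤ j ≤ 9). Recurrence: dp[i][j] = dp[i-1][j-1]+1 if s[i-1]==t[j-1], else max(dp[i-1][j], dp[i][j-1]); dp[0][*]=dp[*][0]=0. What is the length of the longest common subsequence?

   ''  d  j  o  p  a  k  e  e  n
''  0  0  0  0  0  0  0  0  0  0
 p  0  0  0  0  1  1  1  1  1  1
 j  0  0  1  1  1  1  1  1  1  1
 l  0  0  1  1  1  1  1  1  1  1
 o  0  0  1  2  2  2  2  2  2  2
 l  0  0  1  2  2  2  2  2  2  2
 a  0  0  1  2  2  3  3  3  3  3
 k  0  0  1  2  2  3  4  4  4  4
 i  0  0  1  2  2  3  4  4  4  4
 a  0  0  1  2  2  3  4  4  4  4

4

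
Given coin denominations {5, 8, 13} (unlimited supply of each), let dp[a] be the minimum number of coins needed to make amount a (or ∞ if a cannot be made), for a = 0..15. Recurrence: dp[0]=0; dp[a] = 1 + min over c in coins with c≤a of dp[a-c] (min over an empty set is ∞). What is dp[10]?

 a  0  1  2  3  4  5  6  7  8  9 10 11 12 13 14 15
dp  0  -  -  -  -  1  -  -  1  -  2  -  -  1  -  3
(- denotes ∞ / unreachable)

2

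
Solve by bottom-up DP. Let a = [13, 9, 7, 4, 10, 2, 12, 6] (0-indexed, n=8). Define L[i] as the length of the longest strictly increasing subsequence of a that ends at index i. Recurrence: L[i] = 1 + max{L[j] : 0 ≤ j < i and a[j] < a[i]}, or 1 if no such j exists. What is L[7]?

2

   i    0    1    2    3    4    5    6    7
a[i]   13    9    7    4   10    2   12    6
L[i]    1    1    1    1    2    1    3    2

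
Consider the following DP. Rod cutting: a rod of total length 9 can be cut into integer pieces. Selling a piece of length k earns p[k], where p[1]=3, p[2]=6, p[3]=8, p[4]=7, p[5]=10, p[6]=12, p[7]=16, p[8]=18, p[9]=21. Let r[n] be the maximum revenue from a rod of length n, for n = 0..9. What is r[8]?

   n    0    1    2    3    4    5    6    7    8    9
r[n]    0    3    6    9   12   15   18   21   24   27

24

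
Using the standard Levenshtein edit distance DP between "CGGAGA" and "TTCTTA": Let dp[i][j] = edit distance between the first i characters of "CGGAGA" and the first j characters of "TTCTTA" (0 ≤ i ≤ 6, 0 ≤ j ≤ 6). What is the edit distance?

5

   ''  T  T  C  T  T  A
''  0  1  2  3  4  5  6
 C  1  1  2  2  3  4  5
 G  2  2  2  3  3  4  5
 G  3  3  3  3  4  4  5
 A  4  4  4  4  4  5  4
 G  5  5  5  5  5  5  5
 A  6  6  6  6  6  6  5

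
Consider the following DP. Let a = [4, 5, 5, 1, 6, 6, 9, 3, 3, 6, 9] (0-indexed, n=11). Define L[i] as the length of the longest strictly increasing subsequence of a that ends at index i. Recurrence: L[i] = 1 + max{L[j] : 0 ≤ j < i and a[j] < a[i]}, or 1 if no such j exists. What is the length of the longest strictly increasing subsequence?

4

   i    0    1    2    3    4    5    6    7    8    9   10
a[i]    4    5    5    1    6    6    9    3    3    6    9
L[i]    1    2    2    1    3    3    4    2    2    3    4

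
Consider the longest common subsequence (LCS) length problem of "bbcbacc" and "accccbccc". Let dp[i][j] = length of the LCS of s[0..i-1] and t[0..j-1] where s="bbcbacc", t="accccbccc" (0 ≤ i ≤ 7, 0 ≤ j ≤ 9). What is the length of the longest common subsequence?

   ''  a  c  c  c  c  b  c  c  c
''  0  0  0  0  0  0  0  0  0  0
 b  0  0  0  0  0  0  1  1  1  1
 b  0  0  0  0  0  0  1  1  1  1
 c  0  0  1  1  1  1  1  2  2  2
 b  0  0  1  1  1  1  2  2  2  2
 a  0  1  1  1  1  1  2  2  2  2
 c  0  1  2  2  2  2  2  3  3  3
 c  0  1  2  3  3  3  3  3  4  4

4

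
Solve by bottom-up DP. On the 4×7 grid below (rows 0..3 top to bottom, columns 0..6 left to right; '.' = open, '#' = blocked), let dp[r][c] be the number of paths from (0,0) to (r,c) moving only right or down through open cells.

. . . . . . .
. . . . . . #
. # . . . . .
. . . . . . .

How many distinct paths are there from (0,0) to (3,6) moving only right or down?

r\c   0   1   2   3   4   5   6
  0   1   1   1   1   1   1   1
  1   1   2   3   4   5   6   0
  2   1   0   3   7  12  18  18
  3   1   1   4  11  23  41  59

59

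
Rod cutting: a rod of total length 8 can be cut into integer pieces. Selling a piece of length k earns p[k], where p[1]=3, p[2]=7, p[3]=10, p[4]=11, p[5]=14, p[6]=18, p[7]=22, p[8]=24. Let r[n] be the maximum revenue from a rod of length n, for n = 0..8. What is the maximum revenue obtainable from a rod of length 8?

   n    0    1    2    3    4    5    6    7    8
r[n]    0    3    7   10   14   17   21   24   28

28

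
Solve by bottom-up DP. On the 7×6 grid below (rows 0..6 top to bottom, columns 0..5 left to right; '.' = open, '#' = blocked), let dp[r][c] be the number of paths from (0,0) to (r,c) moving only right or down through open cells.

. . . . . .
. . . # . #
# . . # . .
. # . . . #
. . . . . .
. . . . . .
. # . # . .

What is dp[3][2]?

r\c   0   1   2   3   4   5
  0   1   1   1   1   1   1
  1   1   2   3   0   1   0
  2   0   2   5   0   1   1
  3   0   0   5   5   6   0
  4   0   0   5  10  16  16
  5   0   0   5  15  31  47
  6   0   0   5   0  31  78

5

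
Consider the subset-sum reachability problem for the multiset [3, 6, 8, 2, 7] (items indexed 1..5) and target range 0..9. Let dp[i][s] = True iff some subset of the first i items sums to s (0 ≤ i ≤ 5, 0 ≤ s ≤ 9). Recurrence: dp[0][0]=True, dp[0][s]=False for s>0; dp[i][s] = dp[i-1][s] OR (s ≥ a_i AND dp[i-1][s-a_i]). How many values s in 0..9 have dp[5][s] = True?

i\s   0   1   2   3   4   5   6   7   8   9
  0   T   F   F   F   F   F   F   F   F   F
  1   T   F   F   T   F   F   F   F   F   F
  2   T   F   F   T   F   F   T   F   F   T
  3   T   F   F   T   F   F   T   F   T   T
  4   T   F   T   T   F   T   T   F   T   T
  5   T   F   T   T   F   T   T   T   T   T

8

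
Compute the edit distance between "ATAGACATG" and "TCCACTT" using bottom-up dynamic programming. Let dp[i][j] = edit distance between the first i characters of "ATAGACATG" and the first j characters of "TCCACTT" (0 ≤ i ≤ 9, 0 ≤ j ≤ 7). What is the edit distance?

5

   ''  T  C  C  A  C  T  T
''  0  1  2  3  4  5  6  7
 A  1  1  2  3  3  4  5  6
 T  2  1  2  3  4  4  4  5
 A  3  2  2  3  3  4  5  5
 G  4  3  3  3  4  4  5  6
 A  5  4  4  4  3  4  5  6
 C  6  5  4  4  4  3  4  5
 A  7  6  5  5  4  4  4  5
 T  8  7  6  6  5  5  4  4
 G  9  8  7  7  6  6  5  5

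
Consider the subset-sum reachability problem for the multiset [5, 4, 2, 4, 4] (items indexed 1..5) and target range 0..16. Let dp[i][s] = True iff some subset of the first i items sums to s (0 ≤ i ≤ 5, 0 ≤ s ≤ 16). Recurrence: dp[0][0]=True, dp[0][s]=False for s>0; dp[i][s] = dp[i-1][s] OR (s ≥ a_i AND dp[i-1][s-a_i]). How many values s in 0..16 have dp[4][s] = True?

12

i\s   0   1   2   3   4   5   6   7   8   9  10  11  12  13  14  15  16
  0   T   F   F   F   F   F   F   F   F   F   F   F   F   F   F   F   F
  1   T   F   F   F   F   T   F   F   F   F   F   F   F   F   F   F   F
  2   T   F   F   F   T   T   F   F   F   T   F   F   F   F   F   F   F
  3   T   F   T   F   T   T   T   T   F   T   F   T   F   F   F   F   F
  4   T   F   T   F   T   T   T   T   T   T   T   T   F   T   F   T   F
  5   T   F   T   F   T   T   T   T   T   T   T   T   T   T   T   T   F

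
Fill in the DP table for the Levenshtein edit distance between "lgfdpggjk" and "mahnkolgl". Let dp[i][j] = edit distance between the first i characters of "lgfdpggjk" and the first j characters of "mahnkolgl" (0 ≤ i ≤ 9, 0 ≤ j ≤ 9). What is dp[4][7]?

   ''  m  a  h  n  k  o  l  g  l
''  0  1  2  3  4  5  6  7  8  9
 l  1  1  2  3  4  5  6  6  7  8
 g  2  2  2  3  4  5  6  7  6  7
 f  3  3  3  3  4  5  6  7  7  7
 d  4  4  4  4  4  5  6  7  8  8
 p  5  5  5  5  5  5  6  7  8  9
 g  6  6  6  6  6  6  6  7  7  8
 g  7  7  7  7  7  7  7  7  7  8
 j  8  8  8  8  8  8  8  8  8  8
 k  9  9  9  9  9  8  9  9  9  9

7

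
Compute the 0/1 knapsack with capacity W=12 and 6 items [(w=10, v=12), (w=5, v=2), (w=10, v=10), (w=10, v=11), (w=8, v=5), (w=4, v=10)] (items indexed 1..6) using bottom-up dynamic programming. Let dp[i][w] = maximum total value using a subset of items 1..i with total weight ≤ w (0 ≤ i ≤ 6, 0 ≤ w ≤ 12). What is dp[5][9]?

5

i\w   0   1   2   3   4   5   6   7   8   9  10  11  12
  0   0   0   0   0   0   0   0   0   0   0   0   0   0
  1   0   0   0   0   0   0   0   0   0   0  12  12  12
  2   0   0   0   0   0   2   2   2   2   2  12  12  12
  3   0   0   0   0   0   2   2   2   2   2  12  12  12
  4   0   0   0   0   0   2   2   2   2   2  12  12  12
  5   0   0   0   0   0   2   2   2   5   5  12  12  12
  6   0   0   0   0  10  10  10  10  10  12  12  12  15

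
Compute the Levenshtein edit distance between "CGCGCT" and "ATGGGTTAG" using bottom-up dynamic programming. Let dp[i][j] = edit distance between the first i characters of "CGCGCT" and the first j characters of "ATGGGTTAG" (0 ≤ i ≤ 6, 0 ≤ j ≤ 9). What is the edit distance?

6

   ''  A  T  G  G  G  T  T  A  G
''  0  1  2  3  4  5  6  7  8  9
 C  1  1  2  3  4  5  6  7  8  9
 G  2  2  2  2  3  4  5  6  7  8
 C  3  3  3  3  3  4  5  6  7  8
 G  4  4  4  3  3  3  4  5  6  7
 C  5  5  5  4  4  4  4  5  6  7
 T  6  6  5  5  5  5  4  4  5  6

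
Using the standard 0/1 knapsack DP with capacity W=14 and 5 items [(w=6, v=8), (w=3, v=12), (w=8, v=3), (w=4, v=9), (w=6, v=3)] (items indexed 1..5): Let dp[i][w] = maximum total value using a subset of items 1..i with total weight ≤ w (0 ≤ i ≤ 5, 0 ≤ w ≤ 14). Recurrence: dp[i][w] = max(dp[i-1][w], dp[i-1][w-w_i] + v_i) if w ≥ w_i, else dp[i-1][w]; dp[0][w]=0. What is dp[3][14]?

20

i\w   0   1   2   3   4   5   6   7   8   9  10  11  12  13  14
  0   0   0   0   0   0   0   0   0   0   0   0   0   0   0   0
  1   0   0   0   0   0   0   8   8   8   8   8   8   8   8   8
  2   0   0   0  12  12  12  12  12  12  20  20  20  20  20  20
  3   0   0   0  12  12  12  12  12  12  20  20  20  20  20  20
  4   0   0   0  12  12  12  12  21  21  21  21  21  21  29  29
  5   0   0   0  12  12  12  12  21  21  21  21  21  21  29  29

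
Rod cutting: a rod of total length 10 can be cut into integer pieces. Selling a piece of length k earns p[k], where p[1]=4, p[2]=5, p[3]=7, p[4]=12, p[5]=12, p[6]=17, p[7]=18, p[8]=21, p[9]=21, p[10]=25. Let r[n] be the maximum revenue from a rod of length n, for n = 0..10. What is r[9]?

36

   n    0    1    2    3    4    5    6    7    8    9   10
r[n]    0    4    8   12   16   20   24   28   32   36   40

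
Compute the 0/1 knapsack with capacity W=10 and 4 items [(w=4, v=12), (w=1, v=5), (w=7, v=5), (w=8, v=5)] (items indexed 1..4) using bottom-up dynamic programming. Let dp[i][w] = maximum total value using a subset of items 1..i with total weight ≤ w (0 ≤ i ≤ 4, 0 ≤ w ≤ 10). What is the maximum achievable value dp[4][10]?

17

i\w   0   1   2   3   4   5   6   7   8   9  10
  0   0   0   0   0   0   0   0   0   0   0   0
  1   0   0   0   0  12  12  12  12  12  12  12
  2   0   5   5   5  12  17  17  17  17  17  17
  3   0   5   5   5  12  17  17  17  17  17  17
  4   0   5   5   5  12  17  17  17  17  17  17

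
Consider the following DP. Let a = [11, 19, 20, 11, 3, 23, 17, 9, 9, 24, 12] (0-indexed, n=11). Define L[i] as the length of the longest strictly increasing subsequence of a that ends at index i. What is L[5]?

   i    0    1    2    3    4    5    6    7    8    9   10
a[i]   11   19   20   11    3   23   17    9    9   24   12
L[i]    1    2    3    1    1    4    2    2    2    5    3

4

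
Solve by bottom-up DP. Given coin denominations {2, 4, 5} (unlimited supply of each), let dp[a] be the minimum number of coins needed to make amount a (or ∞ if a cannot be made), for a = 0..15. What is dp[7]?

2

 a  0  1  2  3  4  5  6  7  8  9 10 11 12 13 14 15
dp  0  -  1  -  1  1  2  2  2  2  2  3  3  3  3  3
(- denotes ∞ / unreachable)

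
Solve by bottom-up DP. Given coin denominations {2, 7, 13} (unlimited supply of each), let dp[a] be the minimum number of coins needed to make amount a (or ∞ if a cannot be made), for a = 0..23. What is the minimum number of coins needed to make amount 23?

4

 a  0  1  2  3  4  5  6  7  8  9 10 11 12 13 14 15 16 17 18 19 20 21 22 23
dp  0  -  1  -  2  -  3  1  4  2  5  3  6  1  2  2  3  3  4  4  2  3  3  4
(- denotes ∞ / unreachable)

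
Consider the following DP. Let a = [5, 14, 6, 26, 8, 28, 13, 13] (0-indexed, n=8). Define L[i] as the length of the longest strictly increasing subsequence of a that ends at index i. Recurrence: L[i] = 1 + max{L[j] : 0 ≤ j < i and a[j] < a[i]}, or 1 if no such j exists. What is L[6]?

   i    0    1    2    3    4    5    6    7
a[i]    5   14    6   26    8   28   13   13
L[i]    1    2    2    3    3    4    4    4

4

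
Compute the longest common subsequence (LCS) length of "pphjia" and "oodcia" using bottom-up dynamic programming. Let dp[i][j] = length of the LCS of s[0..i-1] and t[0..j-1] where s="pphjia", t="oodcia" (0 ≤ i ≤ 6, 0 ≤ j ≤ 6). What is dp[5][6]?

   ''  o  o  d  c  i  a
''  0  0  0  0  0  0  0
 p  0  0  0  0  0  0  0
 p  0  0  0  0  0  0  0
 h  0  0  0  0  0  0  0
 j  0  0  0  0  0  0  0
 i  0  0  0  0  0  1  1
 a  0  0  0  0  0  1  2

1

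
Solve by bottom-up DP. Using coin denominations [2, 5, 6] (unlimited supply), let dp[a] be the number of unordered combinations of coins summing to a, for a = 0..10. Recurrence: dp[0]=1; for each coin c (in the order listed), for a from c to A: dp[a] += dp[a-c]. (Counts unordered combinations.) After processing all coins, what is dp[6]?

after  coin     0     1     2     3     4     5     6     7     8     9    10
          2     1     0     1     0     1     0     1     0     1     0     1
          5     1     0     1     0     1     1     1     1     1     1     2
          6     1     0     1     0     1     1     2     1     2     1     3

2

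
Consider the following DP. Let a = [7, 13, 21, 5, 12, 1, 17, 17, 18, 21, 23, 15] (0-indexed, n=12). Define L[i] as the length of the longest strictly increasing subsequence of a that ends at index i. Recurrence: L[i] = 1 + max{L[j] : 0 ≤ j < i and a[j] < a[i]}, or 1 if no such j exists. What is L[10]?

   i    0    1    2    3    4    5    6    7    8    9   10   11
a[i]    7   13   21    5   12    1   17   17   18   21   23   15
L[i]    1    2    3    1    2    1    3    3    4    5    6    3

6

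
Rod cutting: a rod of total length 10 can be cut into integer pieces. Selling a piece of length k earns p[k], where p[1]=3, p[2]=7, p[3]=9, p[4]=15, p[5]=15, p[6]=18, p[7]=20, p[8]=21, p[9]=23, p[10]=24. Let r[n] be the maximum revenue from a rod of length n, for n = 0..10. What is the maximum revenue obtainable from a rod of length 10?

   n    0    1    2    3    4    5    6    7    8    9   10
r[n]    0    3    7   10   15   18   22   25   30   33   37

37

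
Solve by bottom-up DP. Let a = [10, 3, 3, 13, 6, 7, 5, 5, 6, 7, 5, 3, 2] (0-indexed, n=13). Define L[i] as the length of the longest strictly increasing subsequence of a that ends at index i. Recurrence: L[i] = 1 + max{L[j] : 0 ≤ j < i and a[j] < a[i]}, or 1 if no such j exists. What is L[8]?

   i    0    1    2    3    4    5    6    7    8    9   10   11   12
a[i]   10    3    3   13    6    7    5    5    6    7    5    3    2
L[i]    1    1    1    2    2    3    2    2    3    4    2    1    1

3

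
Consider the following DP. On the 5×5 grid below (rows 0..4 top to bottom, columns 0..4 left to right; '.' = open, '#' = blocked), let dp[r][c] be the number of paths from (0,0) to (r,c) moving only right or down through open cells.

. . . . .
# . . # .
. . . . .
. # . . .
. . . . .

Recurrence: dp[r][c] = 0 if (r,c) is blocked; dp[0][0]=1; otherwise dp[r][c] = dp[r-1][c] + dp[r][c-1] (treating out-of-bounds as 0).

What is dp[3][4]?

r\c   0   1   2   3   4
  0   1   1   1   1   1
  1   0   1   2   0   1
  2   0   1   3   3   4
  3   0   0   3   6  10
  4   0   0   3   9  19

10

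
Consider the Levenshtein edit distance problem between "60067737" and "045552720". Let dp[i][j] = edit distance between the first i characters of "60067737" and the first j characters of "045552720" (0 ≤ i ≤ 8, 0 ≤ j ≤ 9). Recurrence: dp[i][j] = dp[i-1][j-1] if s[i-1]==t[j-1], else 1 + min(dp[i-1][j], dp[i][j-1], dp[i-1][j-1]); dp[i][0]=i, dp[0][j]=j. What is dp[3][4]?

4

   ''  0  4  5  5  5  2  7  2  0
''  0  1  2  3  4  5  6  7  8  9
 6  1  1  2  3  4  5  6  7  8  9
 0  2  1  2  3  4  5  6  7  8  8
 0  3  2  2  3  4  5  6  7  8  8
 6  4  3  3  3  4  5  6  7  8  9
 7  5  4  4  4  4  5  6  6  7  8
 7  6  5  5  5  5  5  6  6  7  8
 3  7  6  6  6  6  6  6  7  7  8
 7  8  7  7  7  7  7  7  6  7  8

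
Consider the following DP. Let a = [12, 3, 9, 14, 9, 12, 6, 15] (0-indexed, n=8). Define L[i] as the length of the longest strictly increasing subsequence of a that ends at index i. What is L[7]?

   i    0    1    2    3    4    5    6    7
a[i]   12    3    9   14    9   12    6   15
L[i]    1    1    2    3    2    3    2    4

4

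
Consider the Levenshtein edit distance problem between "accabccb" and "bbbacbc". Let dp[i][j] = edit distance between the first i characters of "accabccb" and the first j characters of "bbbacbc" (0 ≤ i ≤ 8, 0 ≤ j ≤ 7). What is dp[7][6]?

5

   ''  b  b  b  a  c  b  c
''  0  1  2  3  4  5  6  7
 a  1  1  2  3  3  4  5  6
 c  2  2  2  3  4  3  4  5
 c  3  3  3  3  4  4  4  4
 a  4  4  4  4  3  4  5  5
 b  5  4  4  4  4  4  4  5
 c  6  5  5  5  5  4  5  4
 c  7  6  6  6  6  5  5  5
 b  8  7  6  6  7  6  5  6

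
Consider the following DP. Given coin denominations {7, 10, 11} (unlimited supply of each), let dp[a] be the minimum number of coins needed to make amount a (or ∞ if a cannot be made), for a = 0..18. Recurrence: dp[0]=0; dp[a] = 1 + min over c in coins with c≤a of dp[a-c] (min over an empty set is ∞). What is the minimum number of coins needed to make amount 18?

 a  0  1  2  3  4  5  6  7  8  9 10 11 12 13 14 15 16 17 18
dp  0  -  -  -  -  -  -  1  -  -  1  1  -  -  2  -  -  2  2
(- denotes ∞ / unreachable)

2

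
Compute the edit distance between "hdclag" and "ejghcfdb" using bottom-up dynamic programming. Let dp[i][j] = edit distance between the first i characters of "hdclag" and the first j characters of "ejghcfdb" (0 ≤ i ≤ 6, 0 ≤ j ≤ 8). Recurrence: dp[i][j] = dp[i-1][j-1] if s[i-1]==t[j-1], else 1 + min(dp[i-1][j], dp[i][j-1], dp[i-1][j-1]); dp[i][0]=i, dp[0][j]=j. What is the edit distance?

   ''  e  j  g  h  c  f  d  b
''  0  1  2  3  4  5  6  7  8
 h  1  1  2  3  3  4  5  6  7
 d  2  2  2  3  4  4  5  5  6
 c  3  3  3  3  4  4  5  6  6
 l  4  4  4  4  4  5  5  6  7
 a  5  5  5  5  5  5  6  6  7
 g  6  6  6  5  6  6  6  7  7

7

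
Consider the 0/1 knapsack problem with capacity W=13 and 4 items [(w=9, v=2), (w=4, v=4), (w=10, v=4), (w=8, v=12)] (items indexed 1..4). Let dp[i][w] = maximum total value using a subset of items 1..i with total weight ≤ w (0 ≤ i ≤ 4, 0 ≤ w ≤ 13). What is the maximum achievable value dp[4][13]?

16

i\w   0   1   2   3   4   5   6   7   8   9  10  11  12  13
  0   0   0   0   0   0   0   0   0   0   0   0   0   0   0
  1   0   0   0   0   0   0   0   0   0   2   2   2   2   2
  2   0   0   0   0   4   4   4   4   4   4   4   4   4   6
  3   0   0   0   0   4   4   4   4   4   4   4   4   4   6
  4   0   0   0   0   4   4   4   4  12  12  12  12  16  16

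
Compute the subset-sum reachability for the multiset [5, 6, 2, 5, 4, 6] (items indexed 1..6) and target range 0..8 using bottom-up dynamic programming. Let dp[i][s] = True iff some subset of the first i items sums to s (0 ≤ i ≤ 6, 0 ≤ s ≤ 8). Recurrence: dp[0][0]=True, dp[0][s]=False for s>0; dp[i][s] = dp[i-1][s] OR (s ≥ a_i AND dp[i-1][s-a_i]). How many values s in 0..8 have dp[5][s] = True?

7

i\s   0   1   2   3   4   5   6   7   8
  0   T   F   F   F   F   F   F   F   F
  1   T   F   F   F   F   T   F   F   F
  2   T   F   F   F   F   T   T   F   F
  3   T   F   T   F   F   T   T   T   T
  4   T   F   T   F   F   T   T   T   T
  5   T   F   T   F   T   T   T   T   T
  6   T   F   T   F   T   T   T   T   T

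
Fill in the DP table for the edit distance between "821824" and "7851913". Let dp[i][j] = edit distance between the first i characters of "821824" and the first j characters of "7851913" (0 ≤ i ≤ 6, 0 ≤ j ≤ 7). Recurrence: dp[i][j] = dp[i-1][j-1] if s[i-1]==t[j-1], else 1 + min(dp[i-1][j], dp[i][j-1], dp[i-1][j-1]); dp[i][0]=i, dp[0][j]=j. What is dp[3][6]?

4

   ''  7  8  5  1  9  1  3
''  0  1  2  3  4  5  6  7
 8  1  1  1  2  3  4  5  6
 2  2  2  2  2  3  4  5  6
 1  3  3  3  3  2  3  4  5
 8  4  4  3  4  3  3  4  5
 2  5  5  4  4  4  4  4  5
 4  6  6  5  5  5  5  5  5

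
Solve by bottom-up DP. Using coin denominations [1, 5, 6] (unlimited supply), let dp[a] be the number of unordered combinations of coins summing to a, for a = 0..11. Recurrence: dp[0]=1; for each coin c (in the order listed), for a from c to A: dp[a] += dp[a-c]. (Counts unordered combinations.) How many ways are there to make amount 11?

5

after  coin     0     1     2     3     4     5     6     7     8     9    10    11
          1     1     1     1     1     1     1     1     1     1     1     1     1
          5     1     1     1     1     1     2     2     2     2     2     3     3
          6     1     1     1     1     1     2     3     3     3     3     4     5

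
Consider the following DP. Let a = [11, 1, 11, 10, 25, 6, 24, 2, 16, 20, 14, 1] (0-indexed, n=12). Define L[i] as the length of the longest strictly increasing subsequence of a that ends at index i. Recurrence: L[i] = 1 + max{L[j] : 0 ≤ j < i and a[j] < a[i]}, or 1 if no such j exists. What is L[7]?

2

   i    0    1    2    3    4    5    6    7    8    9   10   11
a[i]   11    1   11   10   25    6   24    2   16   20   14    1
L[i]    1    1    2    2    3    2    3    2    3    4    3    1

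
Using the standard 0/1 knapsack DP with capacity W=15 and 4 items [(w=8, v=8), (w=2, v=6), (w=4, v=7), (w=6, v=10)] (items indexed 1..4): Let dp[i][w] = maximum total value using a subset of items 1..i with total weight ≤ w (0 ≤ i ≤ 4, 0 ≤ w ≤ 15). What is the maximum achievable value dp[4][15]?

23

i\w   0   1   2   3   4   5   6   7   8   9  10  11  12  13  14  15
  0   0   0   0   0   0   0   0   0   0   0   0   0   0   0   0   0
  1   0   0   0   0   0   0   0   0   8   8   8   8   8   8   8   8
  2   0   0   6   6   6   6   6   6   8   8  14  14  14  14  14  14
  3   0   0   6   6   7   7  13  13  13  13  14  14  15  15  21  21
  4   0   0   6   6   7   7  13  13  16  16  17  17  23  23  23  23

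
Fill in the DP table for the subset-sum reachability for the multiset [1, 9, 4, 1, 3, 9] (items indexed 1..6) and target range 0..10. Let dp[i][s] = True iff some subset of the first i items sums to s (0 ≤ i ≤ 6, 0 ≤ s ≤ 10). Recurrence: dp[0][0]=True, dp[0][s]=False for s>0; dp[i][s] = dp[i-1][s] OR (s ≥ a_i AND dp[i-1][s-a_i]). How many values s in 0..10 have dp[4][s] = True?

8

i\s   0   1   2   3   4   5   6   7   8   9  10
  0   T   F   F   F   F   F   F   F   F   F   F
  1   T   T   F   F   F   F   F   F   F   F   F
  2   T   T   F   F   F   F   F   F   F   T   T
  3   T   T   F   F   T   T   F   F   F   T   T
  4   T   T   T   F   T   T   T   F   F   T   T
  5   T   T   T   T   T   T   T   T   T   T   T
  6   T   T   T   T   T   T   T   T   T   T   T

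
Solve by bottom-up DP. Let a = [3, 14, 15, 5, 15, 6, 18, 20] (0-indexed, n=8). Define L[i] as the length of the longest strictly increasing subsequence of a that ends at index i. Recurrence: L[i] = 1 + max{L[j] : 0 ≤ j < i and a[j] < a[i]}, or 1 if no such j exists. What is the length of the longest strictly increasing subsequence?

5

   i    0    1    2    3    4    5    6    7
a[i]    3   14   15    5   15    6   18   20
L[i]    1    2    3    2    3    3    4    5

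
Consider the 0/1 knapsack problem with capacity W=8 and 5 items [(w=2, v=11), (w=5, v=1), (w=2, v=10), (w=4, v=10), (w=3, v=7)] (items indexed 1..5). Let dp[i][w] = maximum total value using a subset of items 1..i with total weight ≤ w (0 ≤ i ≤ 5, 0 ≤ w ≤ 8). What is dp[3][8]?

21

i\w   0   1   2   3   4   5   6   7   8
  0   0   0   0   0   0   0   0   0   0
  1   0   0  11  11  11  11  11  11  11
  2   0   0  11  11  11  11  11  12  12
  3   0   0  11  11  21  21  21  21  21
  4   0   0  11  11  21  21  21  21  31
  5   0   0  11  11  21  21  21  28  31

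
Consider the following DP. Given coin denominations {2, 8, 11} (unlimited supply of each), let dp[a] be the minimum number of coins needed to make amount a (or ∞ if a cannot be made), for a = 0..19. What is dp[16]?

2

 a  0  1  2  3  4  5  6  7  8  9 10 11 12 13 14 15 16 17 18 19
dp  0  -  1  -  2  -  3  -  1  -  2  1  3  2  4  3  2  4  3  2
(- denotes ∞ / unreachable)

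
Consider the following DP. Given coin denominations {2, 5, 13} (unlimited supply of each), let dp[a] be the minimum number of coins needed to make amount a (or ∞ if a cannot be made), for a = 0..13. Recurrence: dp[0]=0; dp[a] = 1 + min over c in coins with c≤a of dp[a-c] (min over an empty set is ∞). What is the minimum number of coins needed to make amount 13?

1

 a  0  1  2  3  4  5  6  7  8  9 10 11 12 13
dp  0  -  1  -  2  1  3  2  4  3  2  4  3  1
(- denotes ∞ / unreachable)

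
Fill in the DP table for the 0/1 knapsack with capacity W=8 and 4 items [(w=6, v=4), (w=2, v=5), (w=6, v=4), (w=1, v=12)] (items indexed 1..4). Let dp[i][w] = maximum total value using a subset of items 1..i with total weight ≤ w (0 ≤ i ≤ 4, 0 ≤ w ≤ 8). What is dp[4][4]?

i\w   0   1   2   3   4   5   6   7   8
  0   0   0   0   0   0   0   0   0   0
  1   0   0   0   0   0   0   4   4   4
  2   0   0   5   5   5   5   5   5   9
  3   0   0   5   5   5   5   5   5   9
  4   0  12  12  17  17  17  17  17  17

17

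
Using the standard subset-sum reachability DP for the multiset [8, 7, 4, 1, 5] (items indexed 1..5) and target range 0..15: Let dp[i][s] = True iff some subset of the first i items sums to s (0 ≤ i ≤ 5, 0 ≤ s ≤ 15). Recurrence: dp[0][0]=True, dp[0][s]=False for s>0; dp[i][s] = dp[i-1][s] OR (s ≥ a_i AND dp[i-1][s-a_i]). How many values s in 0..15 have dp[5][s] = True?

i\s   0   1   2   3   4   5   6   7   8   9  10  11  12  13  14  15
  0   T   F   F   F   F   F   F   F   F   F   F   F   F   F   F   F
  1   T   F   F   F   F   F   F   F   T   F   F   F   F   F   F   F
  2   T   F   F   F   F   F   F   T   T   F   F   F   F   F   F   T
  3   T   F   F   F   T   F   F   T   T   F   F   T   T   F   F   T
  4   T   T   F   F   T   T   F   T   T   T   F   T   T   T   F   T
  5   T   T   F   F   T   T   T   T   T   T   T   T   T   T   T   T

14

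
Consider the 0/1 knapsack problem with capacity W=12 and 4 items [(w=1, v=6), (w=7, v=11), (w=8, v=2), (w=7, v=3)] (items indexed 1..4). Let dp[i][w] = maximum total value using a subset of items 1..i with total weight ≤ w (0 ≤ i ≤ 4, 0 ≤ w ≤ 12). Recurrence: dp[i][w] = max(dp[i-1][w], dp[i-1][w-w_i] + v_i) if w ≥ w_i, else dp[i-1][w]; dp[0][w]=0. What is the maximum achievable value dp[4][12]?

17

i\w   0   1   2   3   4   5   6   7   8   9  10  11  12
  0   0   0   0   0   0   0   0   0   0   0   0   0   0
  1   0   6   6   6   6   6   6   6   6   6   6   6   6
  2   0   6   6   6   6   6   6  11  17  17  17  17  17
  3   0   6   6   6   6   6   6  11  17  17  17  17  17
  4   0   6   6   6   6   6   6  11  17  17  17  17  17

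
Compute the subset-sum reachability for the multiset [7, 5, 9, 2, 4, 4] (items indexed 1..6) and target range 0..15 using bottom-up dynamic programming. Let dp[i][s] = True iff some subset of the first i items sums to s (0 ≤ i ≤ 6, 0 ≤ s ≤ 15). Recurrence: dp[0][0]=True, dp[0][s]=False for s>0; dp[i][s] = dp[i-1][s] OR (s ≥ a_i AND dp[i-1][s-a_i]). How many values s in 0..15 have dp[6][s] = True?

14

i\s   0   1   2   3   4   5   6   7   8   9  10  11  12  13  14  15
  0   T   F   F   F   F   F   F   F   F   F   F   F   F   F   F   F
  1   T   F   F   F   F   F   F   T   F   F   F   F   F   F   F   F
  2   T   F   F   F   F   T   F   T   F   F   F   F   T   F   F   F
  3   T   F   F   F   F   T   F   T   F   T   F   F   T   F   T   F
  4   T   F   T   F   F   T   F   T   F   T   F   T   T   F   T   F
  5   T   F   T   F   T   T   T   T   F   T   F   T   T   T   T   T
  6   T   F   T   F   T   T   T   T   T   T   T   T   T   T   T   T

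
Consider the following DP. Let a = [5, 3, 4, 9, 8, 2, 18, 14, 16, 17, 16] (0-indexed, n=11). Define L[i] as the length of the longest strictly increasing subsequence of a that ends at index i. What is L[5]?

   i    0    1    2    3    4    5    6    7    8    9   10
a[i]    5    3    4    9    8    2   18   14   16   17   16
L[i]    1    1    2    3    3    1    4    4    5    6    5

1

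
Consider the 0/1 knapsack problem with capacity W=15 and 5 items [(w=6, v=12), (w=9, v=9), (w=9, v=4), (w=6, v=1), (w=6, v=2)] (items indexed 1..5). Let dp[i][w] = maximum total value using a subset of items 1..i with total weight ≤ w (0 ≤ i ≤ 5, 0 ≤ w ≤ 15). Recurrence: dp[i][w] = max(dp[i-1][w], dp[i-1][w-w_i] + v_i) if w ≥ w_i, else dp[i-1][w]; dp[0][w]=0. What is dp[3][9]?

i\w   0   1   2   3   4   5   6   7   8   9  10  11  12  13  14  15
  0   0   0   0   0   0   0   0   0   0   0   0   0   0   0   0   0
  1   0   0   0   0   0   0  12  12  12  12  12  12  12  12  12  12
  2   0   0   0   0   0   0  12  12  12  12  12  12  12  12  12  21
  3   0   0   0   0   0   0  12  12  12  12  12  12  12  12  12  21
  4   0   0   0   0   0   0  12  12  12  12  12  12  13  13  13  21
  5   0   0   0   0   0   0  12  12  12  12  12  12  14  14  14  21

12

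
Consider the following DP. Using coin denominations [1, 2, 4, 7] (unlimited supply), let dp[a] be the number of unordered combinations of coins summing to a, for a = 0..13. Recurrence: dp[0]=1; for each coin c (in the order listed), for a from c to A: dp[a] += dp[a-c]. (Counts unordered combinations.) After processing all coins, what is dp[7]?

after  coin     0     1     2     3     4     5     6     7     8     9    10    11    12    13
          1     1     1     1     1     1     1     1     1     1     1     1     1     1     1
          2     1     1     2     2     3     3     4     4     5     5     6     6     7     7
          4     1     1     2     2     4     4     6     6     9     9    12    12    16    16
          7     1     1     2     2     4     4     6     7    10    11    14    16    20    22

7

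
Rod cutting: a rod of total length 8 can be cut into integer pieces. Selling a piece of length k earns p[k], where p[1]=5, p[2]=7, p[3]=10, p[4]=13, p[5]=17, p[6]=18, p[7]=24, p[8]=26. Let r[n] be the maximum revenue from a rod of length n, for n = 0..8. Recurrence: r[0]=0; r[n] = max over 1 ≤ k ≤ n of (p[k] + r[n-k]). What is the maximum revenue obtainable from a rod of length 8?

40

   n    0    1    2    3    4    5    6    7    8
r[n]    0    5   10   15   20   25   30   35   40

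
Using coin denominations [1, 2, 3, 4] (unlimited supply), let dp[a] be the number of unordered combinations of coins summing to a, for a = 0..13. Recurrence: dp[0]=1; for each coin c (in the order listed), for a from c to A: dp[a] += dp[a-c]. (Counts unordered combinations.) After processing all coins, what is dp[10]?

23

after  coin     0     1     2     3     4     5     6     7     8     9    10    11    12    13
          1     1     1     1     1     1     1     1     1     1     1     1     1     1     1
          2     1     1     2     2     3     3     4     4     5     5     6     6     7     7
          3     1     1     2     3     4     5     7     8    10    12    14    16    19    21
          4     1     1     2     3     5     6     9    11    15    18    23    27    34    39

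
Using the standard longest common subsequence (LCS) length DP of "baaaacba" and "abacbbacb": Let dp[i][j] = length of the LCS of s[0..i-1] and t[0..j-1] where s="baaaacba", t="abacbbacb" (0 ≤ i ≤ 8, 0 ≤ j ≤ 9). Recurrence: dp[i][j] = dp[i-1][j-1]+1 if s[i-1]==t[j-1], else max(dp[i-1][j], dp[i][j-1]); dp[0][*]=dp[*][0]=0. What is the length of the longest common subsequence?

   ''  a  b  a  c  b  b  a  c  b
''  0  0  0  0  0  0  0  0  0  0
 b  0  0  1  1  1  1  1  1  1  1
 a  0  1  1  2  2  2  2  2  2  2
 a  0  1  1  2  2  2  2  3  3  3
 a  0  1  1  2  2  2  2  3  3  3
 a  0  1  1  2  2  2  2  3  3  3
 c  0  1  1  2  3  3  3  3  4  4
 b  0  1  2  2  3  4  4  4  4  5
 a  0  1  2  3  3  4  4  5  5  5

5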